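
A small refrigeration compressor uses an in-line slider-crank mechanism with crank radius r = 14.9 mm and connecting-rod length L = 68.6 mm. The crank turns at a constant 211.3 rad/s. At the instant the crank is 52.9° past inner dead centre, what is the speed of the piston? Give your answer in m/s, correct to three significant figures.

2.85

ω = 211.3 rad/s
For an in-line slider-crank, x = r cosθ + √(L² − r² sin²θ), so v = −rω sinθ·[1 + r cosθ/√(L² − r² sin²θ)].
With r = 0.0149 m, L = 0.0686 m, θ = 52.9°: √(L² − r² sin²θ) = 0.067563 m.
v = −0.0149·211.3·0.79758·[1 + 0.0149·0.60321/0.067563] = -2.8451 m/s.
|v| = 2.8451 m/s.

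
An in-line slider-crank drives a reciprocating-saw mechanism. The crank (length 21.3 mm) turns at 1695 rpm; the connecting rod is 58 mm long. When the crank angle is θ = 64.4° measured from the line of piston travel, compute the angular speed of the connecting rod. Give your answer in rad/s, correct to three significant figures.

ω = 177.5 rad/s (converted from 1695 rpm).
The rod makes angle φ with the slider axis where L sinφ = r sinθ; differentiating, L cosφ·φ̇ = r ω cosθ.
L cosφ = √(L² − r² sin²θ) = 0.054727 m.
|ω_rod| = r ω |cosθ| / √(L² − r² sin²θ) = 0.0213·177.5·0.43209/0.054727 = 29.85 rad/s.

29.9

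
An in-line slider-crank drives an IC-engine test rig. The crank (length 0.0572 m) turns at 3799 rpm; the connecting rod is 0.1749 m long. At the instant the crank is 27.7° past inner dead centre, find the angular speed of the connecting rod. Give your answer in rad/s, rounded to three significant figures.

ω = 397.8 rad/s (converted from 3799 rpm).
The rod makes angle φ with the slider axis where L sinφ = r sinθ; differentiating, L cosφ·φ̇ = r ω cosθ.
L cosφ = √(L² − r² sin²θ) = 0.17287 m.
|ω_rod| = r ω |cosθ| / √(L² − r² sin²θ) = 0.0572·397.8·0.88539/0.17287 = 116.55 rad/s.

117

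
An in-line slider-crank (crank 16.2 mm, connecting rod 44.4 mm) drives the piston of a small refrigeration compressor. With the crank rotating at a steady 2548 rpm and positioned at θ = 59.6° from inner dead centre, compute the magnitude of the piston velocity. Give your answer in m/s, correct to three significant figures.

ω = 2π·2548/60 = 266.8 rad/s
For an in-line slider-crank, x = r cosθ + √(L² − r² sin²θ), so v = −rω sinθ·[1 + r cosθ/√(L² − r² sin²θ)].
With r = 0.0162 m, L = 0.0444 m, θ = 59.6°: √(L² − r² sin²θ) = 0.042144 m.
v = −0.0162·266.8·0.86251·[1 + 0.0162·0.50603/0.042144] = -4.4535 m/s.
|v| = 4.4535 m/s.

4.45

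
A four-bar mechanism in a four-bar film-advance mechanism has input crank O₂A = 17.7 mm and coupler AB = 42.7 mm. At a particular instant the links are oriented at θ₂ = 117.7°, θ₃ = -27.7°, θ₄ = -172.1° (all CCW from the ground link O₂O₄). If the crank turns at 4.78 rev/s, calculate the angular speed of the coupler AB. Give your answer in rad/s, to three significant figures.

20.1

ω₂ = 30.03 rad/s (from 4.78 rev/s).
Differentiating the loop-closure r₂e^{iθ₂}+r₃e^{iθ₃}=r₁+r₄e^{iθ₄} gives r₂ω₂e^{iθ₂}+r₃ω₃e^{iθ₃}=r₄ω₄e^{iθ₄}.
Eliminating the other unknown: ω₃ = r₂ω₂ sin(θ₄−θ₂) / [r₃ sin(θ₃−θ₄)].
Numerator sine = +0.94088; denominator sine = +0.58212.
Result = 0.0177·30.03·(+0.94088) / (0.0427·(+0.58212)) = +20.122 rad/s; magnitude 20.122 rad/s.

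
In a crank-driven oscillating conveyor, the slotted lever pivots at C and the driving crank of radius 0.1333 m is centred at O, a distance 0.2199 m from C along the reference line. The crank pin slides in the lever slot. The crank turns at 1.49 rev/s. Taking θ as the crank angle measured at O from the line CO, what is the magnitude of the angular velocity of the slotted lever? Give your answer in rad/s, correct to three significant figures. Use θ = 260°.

2.12

ω = 9.362 rad/s (from 1.49 rev/s).
Crank pin A relative to C: A = (d + r cosθ, r sinθ); lever angle φ = atan2(r sinθ, d + r cosθ).
Differentiating tanφ: φ̇ = rω(d cosθ + r)/(d² + r² + 2dr cosθ).
d² + r² + 2dr cosθ = |CA|² = 0.0559447 m²;  d cosθ + r = +0.095115 m.
|ω_lever| = |0.1333·9.362·+0.095115| / 0.0559447 = 2.1217 rad/s.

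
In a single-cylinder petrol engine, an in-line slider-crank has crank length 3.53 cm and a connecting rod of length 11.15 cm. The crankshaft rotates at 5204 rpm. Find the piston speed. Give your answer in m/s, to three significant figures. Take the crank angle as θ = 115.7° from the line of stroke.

14.9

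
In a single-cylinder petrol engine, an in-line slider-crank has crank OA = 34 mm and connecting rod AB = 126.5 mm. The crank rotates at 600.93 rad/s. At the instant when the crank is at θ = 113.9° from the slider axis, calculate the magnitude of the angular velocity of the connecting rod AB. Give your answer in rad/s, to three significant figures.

67.5

ω = 600.9 rad/s
The rod makes angle φ with the slider axis where L sinφ = r sinθ; differentiating, L cosφ·φ̇ = r ω cosθ.
L cosφ = √(L² − r² sin²θ) = 0.12262 m.
|ω_rod| = r ω |cosθ| / √(L² − r² sin²θ) = 0.034·600.9·0.40514/0.12262 = 67.506 rad/s.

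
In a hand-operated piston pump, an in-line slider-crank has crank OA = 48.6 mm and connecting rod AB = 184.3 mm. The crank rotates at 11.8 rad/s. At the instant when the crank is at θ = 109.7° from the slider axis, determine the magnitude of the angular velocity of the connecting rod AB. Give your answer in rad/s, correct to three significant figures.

1.08

ω = 11.8 rad/s
The rod makes angle φ with the slider axis where L sinφ = r sinθ; differentiating, L cosφ·φ̇ = r ω cosθ.
L cosφ = √(L² − r² sin²θ) = 0.17853 m.
|ω_rod| = r ω |cosθ| / √(L² − r² sin²θ) = 0.0486·11.8·0.33710/0.17853 = 1.0828 rad/s.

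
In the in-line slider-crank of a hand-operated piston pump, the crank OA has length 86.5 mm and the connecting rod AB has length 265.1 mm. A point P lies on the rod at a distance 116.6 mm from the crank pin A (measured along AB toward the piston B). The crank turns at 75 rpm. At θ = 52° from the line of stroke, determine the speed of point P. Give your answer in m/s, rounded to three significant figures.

ω = 7.854 rad/s.  Crank-pin speed |V_A| = rω = 0.67937 m/s, perpendicular to OA.
Rod angle: sinφ = −(r/L) sinθ ⇒ φ = -14.899°; ω_rod = −rω cosθ/√(L²−r²sin²θ) = -1.6326 rad/s.
V_P = V_A + ω_rod × AP, with AP = 0.1166 m along the rod.
Components: V_Px = −rω sinθ − a·ω_rod·sinφ = -0.5843 m/s;  V_Py = rω cosθ + a·ω_rod·cosφ = +0.2343 m/s.
|V_P| = √(V_Px² + V_Py²) = 0.62952 m/s.

0.630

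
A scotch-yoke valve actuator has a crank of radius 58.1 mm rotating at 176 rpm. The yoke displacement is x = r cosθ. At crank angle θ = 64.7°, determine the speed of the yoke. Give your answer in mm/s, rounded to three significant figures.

968

ω = 18.43 rad/s (from 176 rpm).
x = r cosθ ⇒ ẋ = −rω sinθ.
|v| = rω|sinθ| = 0.0581·18.43·|sin 64.7°| = 0.96811 m/s = 968.11 mm/s.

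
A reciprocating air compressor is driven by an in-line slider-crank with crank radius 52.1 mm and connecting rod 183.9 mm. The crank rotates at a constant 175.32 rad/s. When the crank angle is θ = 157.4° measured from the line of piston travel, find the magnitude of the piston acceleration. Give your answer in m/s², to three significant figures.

1150

ω = 175.3 rad/s
x(θ) = r cosθ + √(L² − r² sin²θ); with ω constant, a = ω²·d²x/dθ².
d²x/dθ² = −r cosθ − r²(cos2θ)/√u − r⁴ sin²2θ/(4u^{3/2}),  u = L² − r² sin²θ = 0.0334183 m².
Substituting r = 0.0521 m, L = 0.1839 m, θ = 157.4°: d²x/dθ² = +0.037485 m.
a = ω²·d²x/dθ² = (175.3)²·(+0.037485) = +1152.2 m/s²;  |a| = 1152.2 m/s².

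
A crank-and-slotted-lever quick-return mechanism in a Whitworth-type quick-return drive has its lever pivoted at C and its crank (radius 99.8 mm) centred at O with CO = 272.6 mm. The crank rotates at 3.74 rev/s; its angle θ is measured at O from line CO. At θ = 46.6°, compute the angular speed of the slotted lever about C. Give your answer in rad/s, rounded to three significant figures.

ω = 23.5 rad/s (from 3.74 rev/s).
Crank pin A relative to C: A = (d + r cosθ, r sinθ); lever angle φ = atan2(r sinθ, d + r cosθ).
Differentiating tanφ: φ̇ = rω(d cosθ + r)/(d² + r² + 2dr cosθ).
d² + r² + 2dr cosθ = |CA|² = 0.121656 m²;  d cosθ + r = +0.2871 m.
|ω_lever| = |0.0998·23.5·+0.2871| / 0.121656 = 5.5345 rad/s.

5.53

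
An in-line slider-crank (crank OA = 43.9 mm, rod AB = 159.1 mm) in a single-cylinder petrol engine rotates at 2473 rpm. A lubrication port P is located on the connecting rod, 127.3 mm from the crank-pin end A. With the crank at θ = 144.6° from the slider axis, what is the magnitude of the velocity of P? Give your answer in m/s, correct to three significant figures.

ω = 259 rad/s.  Crank-pin speed |V_A| = rω = 11.369 m/s, perpendicular to OA.
Rod angle: sinφ = −(r/L) sinθ ⇒ φ = -9.198°; ω_rod = −rω cosθ/√(L²−r²sin²θ) = +59.006 rad/s.
V_P = V_A + ω_rod × AP, with AP = 0.1273 m along the rod.
Components: V_Px = −rω sinθ − a·ω_rod·sinφ = -5.3852 m/s;  V_Py = rω cosθ + a·ω_rod·cosφ = -1.8523 m/s.
|V_P| = √(V_Px² + V_Py²) = 5.6948 m/s.

5.69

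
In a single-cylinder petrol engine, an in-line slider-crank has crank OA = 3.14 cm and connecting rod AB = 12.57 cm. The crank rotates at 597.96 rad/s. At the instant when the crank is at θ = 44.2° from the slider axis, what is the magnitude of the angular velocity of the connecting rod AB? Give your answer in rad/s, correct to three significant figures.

ω = 598 rad/s
The rod makes angle φ with the slider axis where L sinφ = r sinθ; differentiating, L cosφ·φ̇ = r ω cosθ.
L cosφ = √(L² − r² sin²θ) = 0.12378 m.
|ω_rod| = r ω |cosθ| / √(L² − r² sin²θ) = 0.0314·598·0.71691/0.12378 = 108.75 rad/s.

109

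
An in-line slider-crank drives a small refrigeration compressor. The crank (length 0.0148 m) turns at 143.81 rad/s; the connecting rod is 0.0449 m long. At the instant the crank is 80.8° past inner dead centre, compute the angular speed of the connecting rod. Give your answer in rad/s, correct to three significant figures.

ω = 143.8 rad/s
The rod makes angle φ with the slider axis where L sinφ = r sinθ; differentiating, L cosφ·φ̇ = r ω cosθ.
L cosφ = √(L² − r² sin²θ) = 0.042457 m.
|ω_rod| = r ω |cosθ| / √(L² − r² sin²θ) = 0.0148·143.8·0.15988/0.042457 = 8.015 rad/s.

8.01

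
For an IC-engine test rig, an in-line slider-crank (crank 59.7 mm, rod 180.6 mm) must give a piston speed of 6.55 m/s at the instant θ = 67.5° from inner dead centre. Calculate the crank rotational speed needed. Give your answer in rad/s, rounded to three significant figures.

For an in-line slider-crank, |v_piston| = rω|sinθ|·[1 + r cosθ/√(L² − r² sin²θ)].
With r = 0.0597 m, L = 0.1806 m, θ = 67.5°: the bracketed kinematic factor |dx/dθ| = 0.062483 m.
ω = v/|dx/dθ| = 6.55/0.062483 = 104.83 rad/s.

105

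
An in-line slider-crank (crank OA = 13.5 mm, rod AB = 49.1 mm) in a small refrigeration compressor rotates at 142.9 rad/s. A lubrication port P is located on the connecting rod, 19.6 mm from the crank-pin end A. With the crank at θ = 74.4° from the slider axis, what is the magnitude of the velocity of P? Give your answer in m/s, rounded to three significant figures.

1.94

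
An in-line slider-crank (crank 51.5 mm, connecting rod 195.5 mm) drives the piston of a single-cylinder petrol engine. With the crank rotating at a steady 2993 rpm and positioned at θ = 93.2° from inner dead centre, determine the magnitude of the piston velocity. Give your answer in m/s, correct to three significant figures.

ω = 2π·2993/60 = 313.4 rad/s
For an in-line slider-crank, x = r cosθ + √(L² − r² sin²θ), so v = −rω sinθ·[1 + r cosθ/√(L² − r² sin²θ)].
With r = 0.0515 m, L = 0.1955 m, θ = 93.2°: √(L² − r² sin²θ) = 0.18862 m.
v = −0.0515·313.4·0.99844·[1 + 0.0515·-0.05582/0.18862] = -15.871 m/s.
|v| = 15.871 m/s.

15.9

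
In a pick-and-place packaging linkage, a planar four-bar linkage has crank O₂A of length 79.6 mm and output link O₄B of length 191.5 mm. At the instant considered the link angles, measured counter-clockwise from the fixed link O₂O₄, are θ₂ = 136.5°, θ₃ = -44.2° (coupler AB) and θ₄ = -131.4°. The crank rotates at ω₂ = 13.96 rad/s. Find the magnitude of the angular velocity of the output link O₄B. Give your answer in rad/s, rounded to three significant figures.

ω₂ = 13.96 rad/s
Differentiating the loop-closure r₂e^{iθ₂}+r₃e^{iθ₃}=r₁+r₄e^{iθ₄} gives r₂ω₂e^{iθ₂}+r₃ω₃e^{iθ₃}=r₄ω₄e^{iθ₄}.
Eliminating the other unknown: ω₄ = r₂ω₂ sin(θ₂−θ₃) / [r₄ sin(θ₄−θ₃)].
Numerator sine = -0.01222; denominator sine = -0.99881.
Result = 0.0796·13.96·(-0.01222) / (0.1915·(-0.99881)) = +0.070976 rad/s; magnitude 0.070976 rad/s.

0.0710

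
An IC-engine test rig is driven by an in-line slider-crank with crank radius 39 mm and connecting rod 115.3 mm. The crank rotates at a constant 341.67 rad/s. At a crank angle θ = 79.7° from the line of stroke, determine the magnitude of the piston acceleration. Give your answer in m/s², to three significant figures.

708

ω = 341.7 rad/s
x(θ) = r cosθ + √(L² − r² sin²θ); with ω constant, a = ω²·d²x/dθ².
d²x/dθ² = −r cosθ − r²(cos2θ)/√u − r⁴ sin²2θ/(4u^{3/2}),  u = L² − r² sin²θ = 0.0118217 m².
Substituting r = 0.039 m, L = 0.1153 m, θ = 79.7°: d²x/dθ² = +0.0060656 m.
a = ω²·d²x/dθ² = (341.7)²·(+0.0060656) = +708.09 m/s²;  |a| = 708.09 m/s².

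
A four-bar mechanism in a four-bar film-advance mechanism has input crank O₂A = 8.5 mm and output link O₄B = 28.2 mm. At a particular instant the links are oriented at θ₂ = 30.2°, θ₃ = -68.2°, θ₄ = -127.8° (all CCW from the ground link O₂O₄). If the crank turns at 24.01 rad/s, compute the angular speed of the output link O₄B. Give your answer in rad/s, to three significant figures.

8.30

ω₂ = 24.01 rad/s
Differentiating the loop-closure r₂e^{iθ₂}+r₃e^{iθ₃}=r₁+r₄e^{iθ₄} gives r₂ω₂e^{iθ₂}+r₃ω₃e^{iθ₃}=r₄ω₄e^{iθ₄}.
Eliminating the other unknown: ω₄ = r₂ω₂ sin(θ₂−θ₃) / [r₄ sin(θ₄−θ₃)].
Numerator sine = +0.98927; denominator sine = -0.86251.
Result = 0.0085·24.01·(+0.98927) / (0.0282·(-0.86251)) = -8.3006 rad/s; magnitude 8.3006 rad/s.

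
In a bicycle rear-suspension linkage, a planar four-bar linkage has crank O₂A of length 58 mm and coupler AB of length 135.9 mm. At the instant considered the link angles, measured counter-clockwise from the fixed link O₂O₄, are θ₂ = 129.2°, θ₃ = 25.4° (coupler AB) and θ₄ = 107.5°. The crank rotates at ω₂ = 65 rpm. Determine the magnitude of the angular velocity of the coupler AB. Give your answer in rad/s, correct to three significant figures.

1.08

ω₂ = 6.807 rad/s (from 65 rpm).
Differentiating the loop-closure r₂e^{iθ₂}+r₃e^{iθ₃}=r₁+r₄e^{iθ₄} gives r₂ω₂e^{iθ₂}+r₃ω₃e^{iθ₃}=r₄ω₄e^{iθ₄}.
Eliminating the other unknown: ω₃ = r₂ω₂ sin(θ₄−θ₂) / [r₃ sin(θ₃−θ₄)].
Numerator sine = -0.36975; denominator sine = -0.99051.
Result = 0.058·6.807·(-0.36975) / (0.1359·(-0.99051)) = +1.0844 rad/s; magnitude 1.0844 rad/s.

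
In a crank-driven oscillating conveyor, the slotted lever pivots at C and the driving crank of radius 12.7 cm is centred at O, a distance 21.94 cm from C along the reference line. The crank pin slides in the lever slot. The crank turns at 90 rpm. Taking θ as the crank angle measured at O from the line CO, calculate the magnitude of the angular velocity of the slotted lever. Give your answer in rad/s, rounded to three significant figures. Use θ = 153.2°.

5.67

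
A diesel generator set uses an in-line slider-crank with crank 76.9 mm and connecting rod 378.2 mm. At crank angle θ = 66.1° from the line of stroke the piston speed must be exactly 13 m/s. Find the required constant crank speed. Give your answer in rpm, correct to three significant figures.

1630

For an in-line slider-crank, |v_piston| = rω|sinθ|·[1 + r cosθ/√(L² − r² sin²θ)].
With r = 0.0769 m, L = 0.3782 m, θ = 66.1°: the bracketed kinematic factor |dx/dθ| = 0.076201 m.
ω = v/|dx/dθ| = 13/0.076201 = 170.6 rad/s.
N = 60ω/(2π) = 1629.1 rpm.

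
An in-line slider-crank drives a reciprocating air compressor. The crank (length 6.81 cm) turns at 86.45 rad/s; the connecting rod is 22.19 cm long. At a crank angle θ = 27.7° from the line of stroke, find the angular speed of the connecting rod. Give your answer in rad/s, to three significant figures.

23.7

ω = 86.45 rad/s
The rod makes angle φ with the slider axis where L sinφ = r sinθ; differentiating, L cosφ·φ̇ = r ω cosθ.
L cosφ = √(L² − r² sin²θ) = 0.21963 m.
|ω_rod| = r ω |cosθ| / √(L² − r² sin²θ) = 0.0681·86.45·0.88539/0.21963 = 23.733 rad/s.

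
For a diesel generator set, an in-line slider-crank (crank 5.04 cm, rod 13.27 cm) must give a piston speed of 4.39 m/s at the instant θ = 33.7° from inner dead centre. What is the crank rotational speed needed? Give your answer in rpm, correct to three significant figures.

1130

For an in-line slider-crank, |v_piston| = rω|sinθ|·[1 + r cosθ/√(L² − r² sin²θ)].
With r = 0.0504 m, L = 0.1327 m, θ = 33.7°: the bracketed kinematic factor |dx/dθ| = 0.037003 m.
ω = v/|dx/dθ| = 4.39/0.037003 = 118.64 rad/s.
N = 60ω/(2π) = 1132.9 rpm.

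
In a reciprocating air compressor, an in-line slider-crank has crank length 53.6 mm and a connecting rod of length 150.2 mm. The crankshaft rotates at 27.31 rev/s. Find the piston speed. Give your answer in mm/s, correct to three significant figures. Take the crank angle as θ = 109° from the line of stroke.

7620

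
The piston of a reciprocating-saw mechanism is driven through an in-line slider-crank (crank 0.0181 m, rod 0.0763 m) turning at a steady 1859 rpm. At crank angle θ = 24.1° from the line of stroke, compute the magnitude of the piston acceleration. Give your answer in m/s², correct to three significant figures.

736

ω = 2π·1859/60 = 194.7 rad/s
x(θ) = r cosθ + √(L² − r² sin²θ); with ω constant, a = ω²·d²x/dθ².
d²x/dθ² = −r cosθ − r²(cos2θ)/√u − r⁴ sin²2θ/(4u^{3/2}),  u = L² − r² sin²θ = 0.00576707 m².
Substituting r = 0.0181 m, L = 0.0763 m, θ = 24.1°: d²x/dθ² = -0.019432 m.
a = ω²·d²x/dθ² = (194.7)²·(-0.019432) = -736.42 m/s²;  |a| = 736.42 m/s².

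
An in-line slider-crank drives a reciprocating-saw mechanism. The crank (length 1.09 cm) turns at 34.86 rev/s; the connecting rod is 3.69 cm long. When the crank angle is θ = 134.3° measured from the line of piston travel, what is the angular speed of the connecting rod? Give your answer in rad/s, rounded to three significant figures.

46.2

ω = 219 rad/s (converted from 34.86 rev/s).
The rod makes angle φ with the slider axis where L sinφ = r sinθ; differentiating, L cosφ·φ̇ = r ω cosθ.
L cosφ = √(L² − r² sin²θ) = 0.036066 m.
|ω_rod| = r ω |cosθ| / √(L² − r² sin²θ) = 0.0109·219·0.69842/0.036066 = 46.233 rad/s.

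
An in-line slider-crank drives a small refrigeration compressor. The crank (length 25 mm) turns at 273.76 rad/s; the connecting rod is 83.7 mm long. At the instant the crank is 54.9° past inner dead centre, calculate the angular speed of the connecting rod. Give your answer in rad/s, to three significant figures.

ω = 273.8 rad/s
The rod makes angle φ with the slider axis where L sinφ = r sinθ; differentiating, L cosφ·φ̇ = r ω cosθ.
L cosφ = √(L² − r² sin²θ) = 0.081162 m.
|ω_rod| = r ω |cosθ| / √(L² − r² sin²θ) = 0.025·273.8·0.57501/0.081162 = 48.487 rad/s.

48.5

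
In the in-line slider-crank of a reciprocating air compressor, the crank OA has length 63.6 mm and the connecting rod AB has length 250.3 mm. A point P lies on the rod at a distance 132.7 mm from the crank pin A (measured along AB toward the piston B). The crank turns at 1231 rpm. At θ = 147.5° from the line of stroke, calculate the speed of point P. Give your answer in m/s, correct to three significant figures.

5.08

ω = 128.9 rad/s.  Crank-pin speed |V_A| = rω = 8.1987 m/s, perpendicular to OA.
Rod angle: sinφ = −(r/L) sinθ ⇒ φ = -7.847°; ω_rod = −rω cosθ/√(L²−r²sin²θ) = +27.887 rad/s.
V_P = V_A + ω_rod × AP, with AP = 0.1327 m along the rod.
Components: V_Px = −rω sinθ − a·ω_rod·sinφ = -3.8999 m/s;  V_Py = rω cosθ + a·ω_rod·cosφ = -3.2488 m/s.
|V_P| = √(V_Px² + V_Py²) = 5.0758 m/s.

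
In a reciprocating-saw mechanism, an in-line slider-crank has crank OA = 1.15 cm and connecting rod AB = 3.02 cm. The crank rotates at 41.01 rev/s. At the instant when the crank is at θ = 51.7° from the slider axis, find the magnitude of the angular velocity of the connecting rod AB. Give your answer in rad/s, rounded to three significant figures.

63.7

ω = 257.7 rad/s (converted from 41.01 rev/s).
The rod makes angle φ with the slider axis where L sinφ = r sinθ; differentiating, L cosφ·φ̇ = r ω cosθ.
L cosφ = √(L² − r² sin²θ) = 0.02882 m.
|ω_rod| = r ω |cosθ| / √(L² − r² sin²θ) = 0.0115·257.7·0.61978/0.02882 = 63.725 rad/s.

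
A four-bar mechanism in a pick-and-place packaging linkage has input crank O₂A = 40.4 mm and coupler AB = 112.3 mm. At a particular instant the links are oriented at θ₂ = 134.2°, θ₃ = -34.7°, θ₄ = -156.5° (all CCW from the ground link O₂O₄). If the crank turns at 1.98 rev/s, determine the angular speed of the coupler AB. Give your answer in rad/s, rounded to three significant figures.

ω₂ = 12.44 rad/s (from 1.98 rev/s).
Differentiating the loop-closure r₂e^{iθ₂}+r₃e^{iθ₃}=r₁+r₄e^{iθ₄} gives r₂ω₂e^{iθ₂}+r₃ω₃e^{iθ₃}=r₄ω₄e^{iθ₄}.
Eliminating the other unknown: ω₃ = r₂ω₂ sin(θ₄−θ₂) / [r₃ sin(θ₃−θ₄)].
Numerator sine = +0.93544; denominator sine = +0.84989.
Result = 0.0404·12.44·(+0.93544) / (0.1123·(+0.84989)) = +4.9261 rad/s; magnitude 4.9261 rad/s.

4.93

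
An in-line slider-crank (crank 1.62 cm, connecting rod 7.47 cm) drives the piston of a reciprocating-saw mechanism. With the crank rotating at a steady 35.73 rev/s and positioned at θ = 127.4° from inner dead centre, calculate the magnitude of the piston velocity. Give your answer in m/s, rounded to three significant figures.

2.50

ω = 2π·35.7 = 224.5 rad/s
For an in-line slider-crank, x = r cosθ + √(L² − r² sin²θ), so v = −rω sinθ·[1 + r cosθ/√(L² − r² sin²θ)].
With r = 0.0162 m, L = 0.0747 m, θ = 127.4°: √(L² − r² sin²θ) = 0.073583 m.
v = −0.0162·224.5·0.79441·[1 + 0.0162·-0.60738/0.073583] = -2.5028 m/s.
|v| = 2.5028 m/s.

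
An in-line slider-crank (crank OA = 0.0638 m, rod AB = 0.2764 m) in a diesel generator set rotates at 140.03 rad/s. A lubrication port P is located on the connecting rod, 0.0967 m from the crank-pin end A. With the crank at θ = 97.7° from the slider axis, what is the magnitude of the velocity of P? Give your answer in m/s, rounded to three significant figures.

8.79

ω = 140 rad/s.  Crank-pin speed |V_A| = rω = 8.9339 m/s, perpendicular to OA.
Rod angle: sinφ = −(r/L) sinθ ⇒ φ = -13.223°; ω_rod = −rω cosθ/√(L²−r²sin²θ) = +4.4487 rad/s.
V_P = V_A + ω_rod × AP, with AP = 0.0967 m along the rod.
Components: V_Px = −rω sinθ − a·ω_rod·sinφ = -8.755 m/s;  V_Py = rω cosθ + a·ω_rod·cosφ = -0.77824 m/s.
|V_P| = √(V_Px² + V_Py²) = 8.7895 m/s.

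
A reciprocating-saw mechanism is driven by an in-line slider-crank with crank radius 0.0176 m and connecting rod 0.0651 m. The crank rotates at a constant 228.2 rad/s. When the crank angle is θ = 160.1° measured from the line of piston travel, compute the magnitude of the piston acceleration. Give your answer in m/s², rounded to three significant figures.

669

ω = 228.2 rad/s
x(θ) = r cosθ + √(L² − r² sin²θ); with ω constant, a = ω²·d²x/dθ².
d²x/dθ² = −r cosθ − r²(cos2θ)/√u − r⁴ sin²2θ/(4u^{3/2}),  u = L² − r² sin²θ = 0.00420212 m².
Substituting r = 0.0176 m, L = 0.0651 m, θ = 160.1°: d²x/dθ² = +0.012842 m.
a = ω²·d²x/dθ² = (228.2)²·(+0.012842) = +668.74 m/s²;  |a| = 668.74 m/s².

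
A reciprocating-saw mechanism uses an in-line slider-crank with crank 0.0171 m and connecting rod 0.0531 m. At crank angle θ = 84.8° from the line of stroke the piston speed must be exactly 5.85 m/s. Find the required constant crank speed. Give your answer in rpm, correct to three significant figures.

3180

For an in-line slider-crank, |v_piston| = rω|sinθ|·[1 + r cosθ/√(L² − r² sin²θ)].
With r = 0.0171 m, L = 0.0531 m, θ = 84.8°: the bracketed kinematic factor |dx/dθ| = 0.017554 m.
ω = v/|dx/dθ| = 5.85/0.017554 = 333.25 rad/s.
N = 60ω/(2π) = 3182.3 rpm.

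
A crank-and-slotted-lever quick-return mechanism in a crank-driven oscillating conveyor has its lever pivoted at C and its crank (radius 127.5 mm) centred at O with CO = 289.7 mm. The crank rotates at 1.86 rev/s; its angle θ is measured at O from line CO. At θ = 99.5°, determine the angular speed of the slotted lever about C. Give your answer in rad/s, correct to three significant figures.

ω = 11.69 rad/s (from 1.86 rev/s).
Crank pin A relative to C: A = (d + r cosθ, r sinθ); lever angle φ = atan2(r sinθ, d + r cosθ).
Differentiating tanφ: φ̇ = rω(d cosθ + r)/(d² + r² + 2dr cosθ).
d² + r² + 2dr cosθ = |CA|² = 0.0879897 m²;  d cosθ + r = +0.079686 m.
|ω_lever| = |0.1275·11.69·+0.079686| / 0.0879897 = 1.3494 rad/s.

1.35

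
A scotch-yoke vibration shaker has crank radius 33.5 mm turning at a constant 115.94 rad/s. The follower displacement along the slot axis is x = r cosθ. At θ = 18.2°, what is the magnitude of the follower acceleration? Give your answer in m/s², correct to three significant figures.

428

ω = 115.9 rad/s
x = r cosθ ⇒ ẍ = −rω² cosθ (ω constant).
|a| = rω²|cosθ| = 0.0335·(115.9)²·|cos 18.2°| = 427.78 m/s².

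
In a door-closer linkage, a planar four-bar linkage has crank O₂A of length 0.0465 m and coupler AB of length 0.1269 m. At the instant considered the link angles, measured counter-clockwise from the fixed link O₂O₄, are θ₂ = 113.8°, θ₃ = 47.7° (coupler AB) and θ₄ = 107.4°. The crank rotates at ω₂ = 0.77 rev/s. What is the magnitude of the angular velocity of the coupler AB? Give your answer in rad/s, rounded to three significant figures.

0.229

ω₂ = 4.838 rad/s (from 0.77 rev/s).
Differentiating the loop-closure r₂e^{iθ₂}+r₃e^{iθ₃}=r₁+r₄e^{iθ₄} gives r₂ω₂e^{iθ₂}+r₃ω₃e^{iθ₃}=r₄ω₄e^{iθ₄}.
Eliminating the other unknown: ω₃ = r₂ω₂ sin(θ₄−θ₂) / [r₃ sin(θ₃−θ₄)].
Numerator sine = -0.11147; denominator sine = -0.86340.
Result = 0.0465·4.838·(-0.11147) / (0.1269·(-0.86340)) = +0.22888 rad/s; magnitude 0.22888 rad/s.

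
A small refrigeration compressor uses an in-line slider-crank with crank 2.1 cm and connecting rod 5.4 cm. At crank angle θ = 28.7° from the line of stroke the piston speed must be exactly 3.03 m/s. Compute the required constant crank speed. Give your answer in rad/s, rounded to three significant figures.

223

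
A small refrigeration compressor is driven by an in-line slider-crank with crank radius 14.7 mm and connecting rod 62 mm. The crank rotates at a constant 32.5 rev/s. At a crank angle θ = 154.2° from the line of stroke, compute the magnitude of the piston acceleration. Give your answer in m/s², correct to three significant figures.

460

ω = 2π·32.5 = 204.2 rad/s
x(θ) = r cosθ + √(L² − r² sin²θ); with ω constant, a = ω²·d²x/dθ².
d²x/dθ² = −r cosθ − r²(cos2θ)/√u − r⁴ sin²2θ/(4u^{3/2}),  u = L² − r² sin²θ = 0.00380307 m².
Substituting r = 0.0147 m, L = 0.062 m, θ = 154.2°: d²x/dθ² = +0.011028 m.
a = ω²·d²x/dθ² = (204.2)²·(+0.011028) = +459.84 m/s²;  |a| = 459.84 m/s².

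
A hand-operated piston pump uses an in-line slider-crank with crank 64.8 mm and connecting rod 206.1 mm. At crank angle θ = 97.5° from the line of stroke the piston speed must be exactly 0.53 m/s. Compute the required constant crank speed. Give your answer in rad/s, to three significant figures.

8.62

For an in-line slider-crank, |v_piston| = rω|sinθ|·[1 + r cosθ/√(L² − r² sin²θ)].
With r = 0.0648 m, L = 0.2061 m, θ = 97.5°: the bracketed kinematic factor |dx/dθ| = 0.061471 m.
ω = v/|dx/dθ| = 0.53/0.061471 = 8.622 rad/s.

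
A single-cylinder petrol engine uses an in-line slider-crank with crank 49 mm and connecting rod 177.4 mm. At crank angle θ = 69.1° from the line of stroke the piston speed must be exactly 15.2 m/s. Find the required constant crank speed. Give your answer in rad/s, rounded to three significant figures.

For an in-line slider-crank, |v_piston| = rω|sinθ|·[1 + r cosθ/√(L² − r² sin²θ)].
With r = 0.049 m, L = 0.1774 m, θ = 69.1°: the bracketed kinematic factor |dx/dθ| = 0.050445 m.
ω = v/|dx/dθ| = 15.2/0.050445 = 301.32 rad/s.

301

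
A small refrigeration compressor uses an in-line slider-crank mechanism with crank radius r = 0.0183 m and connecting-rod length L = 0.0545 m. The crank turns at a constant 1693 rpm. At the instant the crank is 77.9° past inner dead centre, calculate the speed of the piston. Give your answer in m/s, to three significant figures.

ω = 2π·1693/60 = 177.3 rad/s
For an in-line slider-crank, x = r cosθ + √(L² − r² sin²θ), so v = −rω sinθ·[1 + r cosθ/√(L² − r² sin²θ)].
With r = 0.0183 m, L = 0.0545 m, θ = 77.9°: √(L² − r² sin²θ) = 0.051479 m.
v = −0.0183·177.3·0.97778·[1 + 0.0183·0.20962/0.051479] = -3.4087 m/s.
|v| = 3.4087 m/s.

3.41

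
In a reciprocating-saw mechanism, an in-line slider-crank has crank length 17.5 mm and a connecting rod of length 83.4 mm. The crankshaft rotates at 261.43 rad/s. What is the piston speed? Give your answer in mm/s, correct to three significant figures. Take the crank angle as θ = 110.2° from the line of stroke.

ω = 261.4 rad/s
For an in-line slider-crank, x = r cosθ + √(L² − r² sin²θ), so v = −rω sinθ·[1 + r cosθ/√(L² − r² sin²θ)].
With r = 0.0175 m, L = 0.0834 m, θ = 110.2°: √(L² − r² sin²θ) = 0.081767 m.
v = −0.0175·261.4·0.93849·[1 + 0.0175·-0.34530/0.081767] = -3.9763 m/s.
|v| = 3.9763 m/s = 3976.3 mm/s.

3980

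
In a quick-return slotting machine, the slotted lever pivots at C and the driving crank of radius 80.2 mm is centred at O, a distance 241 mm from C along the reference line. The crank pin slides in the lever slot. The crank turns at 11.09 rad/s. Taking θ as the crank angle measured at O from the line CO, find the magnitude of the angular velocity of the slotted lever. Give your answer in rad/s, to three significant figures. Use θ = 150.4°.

3.72

ω = 11.09 rad/s
Crank pin A relative to C: A = (d + r cosθ, r sinθ); lever angle φ = atan2(r sinθ, d + r cosθ).
Differentiating tanφ: φ̇ = rω(d cosθ + r)/(d² + r² + 2dr cosθ).
d² + r² + 2dr cosθ = |CA|² = 0.0309015 m²;  d cosθ + r = -0.12935 m.
|ω_lever| = |0.0802·11.09·-0.12935| / 0.0309015 = 3.7229 rad/s.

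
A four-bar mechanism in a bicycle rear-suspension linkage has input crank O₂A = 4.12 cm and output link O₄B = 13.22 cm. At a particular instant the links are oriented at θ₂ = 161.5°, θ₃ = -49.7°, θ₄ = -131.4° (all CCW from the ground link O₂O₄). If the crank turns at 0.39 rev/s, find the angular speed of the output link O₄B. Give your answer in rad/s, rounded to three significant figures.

0.400

ω₂ = 2.45 rad/s (from 0.39 rev/s).
Differentiating the loop-closure r₂e^{iθ₂}+r₃e^{iθ₃}=r₁+r₄e^{iθ₄} gives r₂ω₂e^{iθ₂}+r₃ω₃e^{iθ₃}=r₄ω₄e^{iθ₄}.
Eliminating the other unknown: ω₄ = r₂ω₂ sin(θ₂−θ₃) / [r₄ sin(θ₄−θ₃)].
Numerator sine = -0.51803; denominator sine = -0.98953.
Result = 0.0412·2.45·(-0.51803) / (0.1322·(-0.98953)) = +0.39979 rad/s; magnitude 0.39979 rad/s.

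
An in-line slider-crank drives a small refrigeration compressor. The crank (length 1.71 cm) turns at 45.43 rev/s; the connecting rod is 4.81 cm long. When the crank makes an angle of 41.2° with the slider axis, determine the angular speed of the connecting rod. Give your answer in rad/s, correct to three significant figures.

78.5

ω = 285.4 rad/s (converted from 45.43 rev/s).
The rod makes angle φ with the slider axis where L sinφ = r sinθ; differentiating, L cosφ·φ̇ = r ω cosθ.
L cosφ = √(L² − r² sin²θ) = 0.046763 m.
|ω_rod| = r ω |cosθ| / √(L² − r² sin²θ) = 0.0171·285.4·0.75241/0.046763 = 78.538 rad/s.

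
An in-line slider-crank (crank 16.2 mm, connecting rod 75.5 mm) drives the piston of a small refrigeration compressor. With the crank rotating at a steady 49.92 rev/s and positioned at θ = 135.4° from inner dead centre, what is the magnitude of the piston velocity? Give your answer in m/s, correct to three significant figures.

ω = 2π·49.9 = 313.7 rad/s
For an in-line slider-crank, x = r cosθ + √(L² − r² sin²θ), so v = −rω sinθ·[1 + r cosθ/√(L² − r² sin²θ)].
With r = 0.0162 m, L = 0.0755 m, θ = 135.4°: √(L² − r² sin²θ) = 0.074638 m.
v = −0.0162·313.7·0.70215·[1 + 0.0162·-0.71203/0.074638] = -3.0164 m/s.
|v| = 3.0164 m/s.

3.02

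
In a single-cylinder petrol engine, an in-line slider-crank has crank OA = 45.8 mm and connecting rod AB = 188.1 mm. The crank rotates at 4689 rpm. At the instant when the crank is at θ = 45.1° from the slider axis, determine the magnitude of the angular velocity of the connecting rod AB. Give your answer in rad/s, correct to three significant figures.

85.7

ω = 491 rad/s (converted from 4689 rpm).
The rod makes angle φ with the slider axis where L sinφ = r sinθ; differentiating, L cosφ·φ̇ = r ω cosθ.
L cosφ = √(L² − r² sin²θ) = 0.18528 m.
|ω_rod| = r ω |cosθ| / √(L² − r² sin²θ) = 0.0458·491·0.70587/0.18528 = 85.678 rad/s.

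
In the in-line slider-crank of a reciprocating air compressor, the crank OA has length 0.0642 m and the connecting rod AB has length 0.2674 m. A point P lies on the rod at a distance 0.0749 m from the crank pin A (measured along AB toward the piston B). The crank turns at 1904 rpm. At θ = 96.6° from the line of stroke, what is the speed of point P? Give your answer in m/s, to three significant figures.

ω = 199.4 rad/s.  Crank-pin speed |V_A| = rω = 12.801 m/s, perpendicular to OA.
Rod angle: sinφ = −(r/L) sinθ ⇒ φ = -13.798°; ω_rod = −rω cosθ/√(L²−r²sin²θ) = +5.6656 rad/s.
V_P = V_A + ω_rod × AP, with AP = 0.0749 m along the rod.
Components: V_Px = −rω sinθ − a·ω_rod·sinφ = -12.615 m/s;  V_Py = rω cosθ + a·ω_rod·cosφ = -1.0592 m/s.
|V_P| = √(V_Px² + V_Py²) = 12.659 m/s.

12.7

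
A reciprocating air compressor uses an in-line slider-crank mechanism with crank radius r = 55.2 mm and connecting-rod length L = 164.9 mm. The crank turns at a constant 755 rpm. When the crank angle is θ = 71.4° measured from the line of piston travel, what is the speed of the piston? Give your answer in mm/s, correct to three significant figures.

ω = 2π·755/60 = 79.06 rad/s
For an in-line slider-crank, x = r cosθ + √(L² − r² sin²θ), so v = −rω sinθ·[1 + r cosθ/√(L² − r² sin²θ)].
With r = 0.0552 m, L = 0.1649 m, θ = 71.4°: √(L² − r² sin²θ) = 0.15638 m.
v = −0.0552·79.06·0.94777·[1 + 0.0552·0.31896/0.15638] = -4.602 m/s.
|v| = 4.602 m/s = 4602 mm/s.

4600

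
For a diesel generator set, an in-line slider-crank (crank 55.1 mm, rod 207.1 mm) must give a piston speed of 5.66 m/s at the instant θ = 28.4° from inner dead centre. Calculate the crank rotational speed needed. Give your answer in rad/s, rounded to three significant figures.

175

For an in-line slider-crank, |v_piston| = rω|sinθ|·[1 + r cosθ/√(L² − r² sin²θ)].
With r = 0.0551 m, L = 0.2071 m, θ = 28.4°: the bracketed kinematic factor |dx/dθ| = 0.03239 m.
ω = v/|dx/dθ| = 5.66/0.03239 = 174.75 rad/s.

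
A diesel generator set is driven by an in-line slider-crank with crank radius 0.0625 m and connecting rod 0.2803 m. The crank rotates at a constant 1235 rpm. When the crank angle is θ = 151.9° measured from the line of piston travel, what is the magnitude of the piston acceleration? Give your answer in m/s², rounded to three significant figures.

ω = 2π·1235/60 = 129.3 rad/s
x(θ) = r cosθ + √(L² − r² sin²θ); with ω constant, a = ω²·d²x/dθ².
d²x/dθ² = −r cosθ − r²(cos2θ)/√u − r⁴ sin²2θ/(4u^{3/2}),  u = L² − r² sin²θ = 0.0777015 m².
Substituting r = 0.0625 m, L = 0.2803 m, θ = 151.9°: d²x/dθ² = +0.047216 m.
a = ω²·d²x/dθ² = (129.3)²·(+0.047216) = +789.73 m/s²;  |a| = 789.73 m/s².

790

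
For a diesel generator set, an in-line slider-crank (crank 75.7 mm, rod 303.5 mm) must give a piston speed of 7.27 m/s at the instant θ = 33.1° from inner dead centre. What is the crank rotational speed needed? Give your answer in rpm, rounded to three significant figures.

1390

For an in-line slider-crank, |v_piston| = rω|sinθ|·[1 + r cosθ/√(L² − r² sin²θ)].
With r = 0.0757 m, L = 0.3035 m, θ = 33.1°: the bracketed kinematic factor |dx/dθ| = 0.050059 m.
ω = v/|dx/dθ| = 7.27/0.050059 = 145.23 rad/s.
N = 60ω/(2π) = 1386.8 rpm.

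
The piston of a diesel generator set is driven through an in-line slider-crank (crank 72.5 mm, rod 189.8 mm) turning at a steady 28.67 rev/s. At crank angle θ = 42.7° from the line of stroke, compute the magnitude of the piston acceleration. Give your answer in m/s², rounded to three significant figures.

1840

ω = 2π·28.7 = 180.1 rad/s
x(θ) = r cosθ + √(L² − r² sin²θ); with ω constant, a = ω²·d²x/dθ².
d²x/dθ² = −r cosθ − r²(cos2θ)/√u − r⁴ sin²2θ/(4u^{3/2}),  u = L² − r² sin²θ = 0.0336067 m².
Substituting r = 0.0725 m, L = 0.1898 m, θ = 42.7°: d²x/dθ² = -0.056695 m.
a = ω²·d²x/dθ² = (180.1)²·(-0.056695) = -1839.7 m/s²;  |a| = 1839.7 m/s².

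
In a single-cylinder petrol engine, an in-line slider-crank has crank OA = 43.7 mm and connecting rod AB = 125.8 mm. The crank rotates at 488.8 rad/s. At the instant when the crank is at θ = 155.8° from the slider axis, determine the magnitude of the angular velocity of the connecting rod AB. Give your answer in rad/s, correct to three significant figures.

ω = 488.8 rad/s
The rod makes angle φ with the slider axis where L sinφ = r sinθ; differentiating, L cosφ·φ̇ = r ω cosθ.
L cosφ = √(L² − r² sin²θ) = 0.12452 m.
|ω_rod| = r ω |cosθ| / √(L² − r² sin²θ) = 0.0437·488.8·0.91212/0.12452 = 156.47 rad/s.

156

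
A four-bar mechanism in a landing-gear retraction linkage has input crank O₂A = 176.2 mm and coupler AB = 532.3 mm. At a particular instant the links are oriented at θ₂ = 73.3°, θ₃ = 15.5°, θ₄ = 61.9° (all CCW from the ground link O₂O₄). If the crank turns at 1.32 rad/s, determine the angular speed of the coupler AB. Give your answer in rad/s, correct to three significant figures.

ω₂ = 1.32 rad/s
Differentiating the loop-closure r₂e^{iθ₂}+r₃e^{iθ₃}=r₁+r₄e^{iθ₄} gives r₂ω₂e^{iθ₂}+r₃ω₃e^{iθ₃}=r₄ω₄e^{iθ₄}.
Eliminating the other unknown: ω₃ = r₂ω₂ sin(θ₄−θ₂) / [r₃ sin(θ₃−θ₄)].
Numerator sine = -0.19766; denominator sine = -0.72417.
Result = 0.1762·1.32·(-0.19766) / (0.5323·(-0.72417)) = +0.11926 rad/s; magnitude 0.11926 rad/s.

0.119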